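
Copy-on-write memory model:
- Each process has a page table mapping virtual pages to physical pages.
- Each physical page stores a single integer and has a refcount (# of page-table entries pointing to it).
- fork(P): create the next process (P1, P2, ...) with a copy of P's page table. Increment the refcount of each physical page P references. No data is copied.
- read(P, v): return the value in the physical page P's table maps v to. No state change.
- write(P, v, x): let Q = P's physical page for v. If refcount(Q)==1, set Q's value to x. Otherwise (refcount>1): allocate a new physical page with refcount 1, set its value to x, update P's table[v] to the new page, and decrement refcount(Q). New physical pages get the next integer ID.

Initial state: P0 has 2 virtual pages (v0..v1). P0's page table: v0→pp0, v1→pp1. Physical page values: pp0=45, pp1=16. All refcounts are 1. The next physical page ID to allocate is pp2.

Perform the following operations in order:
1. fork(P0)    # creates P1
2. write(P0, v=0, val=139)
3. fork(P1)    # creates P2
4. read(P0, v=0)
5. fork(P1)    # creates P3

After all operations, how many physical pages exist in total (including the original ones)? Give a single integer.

Op 1: fork(P0) -> P1. 2 ppages; refcounts: pp0:2 pp1:2
Op 2: write(P0, v0, 139). refcount(pp0)=2>1 -> COPY to pp2. 3 ppages; refcounts: pp0:1 pp1:2 pp2:1
Op 3: fork(P1) -> P2. 3 ppages; refcounts: pp0:2 pp1:3 pp2:1
Op 4: read(P0, v0) -> 139. No state change.
Op 5: fork(P1) -> P3. 3 ppages; refcounts: pp0:3 pp1:4 pp2:1

Answer: 3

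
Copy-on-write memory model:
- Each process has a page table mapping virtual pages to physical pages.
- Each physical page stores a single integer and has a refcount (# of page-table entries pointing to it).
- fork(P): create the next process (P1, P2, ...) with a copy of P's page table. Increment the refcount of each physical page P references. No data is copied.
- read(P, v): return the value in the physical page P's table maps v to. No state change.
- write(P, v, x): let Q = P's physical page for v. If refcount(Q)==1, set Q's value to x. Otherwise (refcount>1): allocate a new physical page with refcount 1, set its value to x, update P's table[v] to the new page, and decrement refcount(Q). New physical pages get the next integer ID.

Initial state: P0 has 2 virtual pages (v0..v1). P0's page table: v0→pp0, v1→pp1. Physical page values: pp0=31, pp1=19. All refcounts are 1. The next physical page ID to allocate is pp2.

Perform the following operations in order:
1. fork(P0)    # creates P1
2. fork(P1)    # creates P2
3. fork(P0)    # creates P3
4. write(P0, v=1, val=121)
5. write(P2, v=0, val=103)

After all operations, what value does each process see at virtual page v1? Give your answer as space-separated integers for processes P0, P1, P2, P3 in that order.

Op 1: fork(P0) -> P1. 2 ppages; refcounts: pp0:2 pp1:2
Op 2: fork(P1) -> P2. 2 ppages; refcounts: pp0:3 pp1:3
Op 3: fork(P0) -> P3. 2 ppages; refcounts: pp0:4 pp1:4
Op 4: write(P0, v1, 121). refcount(pp1)=4>1 -> COPY to pp2. 3 ppages; refcounts: pp0:4 pp1:3 pp2:1
Op 5: write(P2, v0, 103). refcount(pp0)=4>1 -> COPY to pp3. 4 ppages; refcounts: pp0:3 pp1:3 pp2:1 pp3:1
P0: v1 -> pp2 = 121
P1: v1 -> pp1 = 19
P2: v1 -> pp1 = 19
P3: v1 -> pp1 = 19

Answer: 121 19 19 19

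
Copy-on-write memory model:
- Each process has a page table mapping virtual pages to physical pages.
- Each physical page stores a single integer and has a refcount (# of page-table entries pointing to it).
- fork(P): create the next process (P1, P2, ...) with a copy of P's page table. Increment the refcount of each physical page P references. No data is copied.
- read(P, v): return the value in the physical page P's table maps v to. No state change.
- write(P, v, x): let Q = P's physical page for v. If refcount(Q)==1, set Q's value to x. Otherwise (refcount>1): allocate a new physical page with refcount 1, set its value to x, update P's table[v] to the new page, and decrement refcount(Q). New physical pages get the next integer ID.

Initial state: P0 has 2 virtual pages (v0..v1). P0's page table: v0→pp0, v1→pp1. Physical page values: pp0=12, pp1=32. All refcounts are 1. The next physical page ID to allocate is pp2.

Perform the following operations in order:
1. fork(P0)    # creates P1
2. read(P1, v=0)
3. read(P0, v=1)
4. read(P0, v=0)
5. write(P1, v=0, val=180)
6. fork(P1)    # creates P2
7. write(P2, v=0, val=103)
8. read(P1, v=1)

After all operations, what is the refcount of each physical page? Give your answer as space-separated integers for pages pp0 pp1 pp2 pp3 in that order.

Answer: 1 3 1 1

Derivation:
Op 1: fork(P0) -> P1. 2 ppages; refcounts: pp0:2 pp1:2
Op 2: read(P1, v0) -> 12. No state change.
Op 3: read(P0, v1) -> 32. No state change.
Op 4: read(P0, v0) -> 12. No state change.
Op 5: write(P1, v0, 180). refcount(pp0)=2>1 -> COPY to pp2. 3 ppages; refcounts: pp0:1 pp1:2 pp2:1
Op 6: fork(P1) -> P2. 3 ppages; refcounts: pp0:1 pp1:3 pp2:2
Op 7: write(P2, v0, 103). refcount(pp2)=2>1 -> COPY to pp3. 4 ppages; refcounts: pp0:1 pp1:3 pp2:1 pp3:1
Op 8: read(P1, v1) -> 32. No state change.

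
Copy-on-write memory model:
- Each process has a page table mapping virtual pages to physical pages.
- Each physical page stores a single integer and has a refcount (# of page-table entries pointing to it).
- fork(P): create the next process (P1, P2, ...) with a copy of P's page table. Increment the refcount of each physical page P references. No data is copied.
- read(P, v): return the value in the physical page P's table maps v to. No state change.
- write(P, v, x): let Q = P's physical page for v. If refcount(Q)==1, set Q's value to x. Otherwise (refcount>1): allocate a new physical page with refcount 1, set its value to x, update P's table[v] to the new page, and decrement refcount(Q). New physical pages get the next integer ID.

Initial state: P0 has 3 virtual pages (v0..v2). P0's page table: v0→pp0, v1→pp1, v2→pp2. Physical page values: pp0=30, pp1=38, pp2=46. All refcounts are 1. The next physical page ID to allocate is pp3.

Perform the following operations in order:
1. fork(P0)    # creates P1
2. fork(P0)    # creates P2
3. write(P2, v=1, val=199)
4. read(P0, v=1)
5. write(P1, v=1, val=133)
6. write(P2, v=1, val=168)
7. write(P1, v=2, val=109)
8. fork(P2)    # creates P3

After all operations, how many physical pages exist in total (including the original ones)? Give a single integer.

Op 1: fork(P0) -> P1. 3 ppages; refcounts: pp0:2 pp1:2 pp2:2
Op 2: fork(P0) -> P2. 3 ppages; refcounts: pp0:3 pp1:3 pp2:3
Op 3: write(P2, v1, 199). refcount(pp1)=3>1 -> COPY to pp3. 4 ppages; refcounts: pp0:3 pp1:2 pp2:3 pp3:1
Op 4: read(P0, v1) -> 38. No state change.
Op 5: write(P1, v1, 133). refcount(pp1)=2>1 -> COPY to pp4. 5 ppages; refcounts: pp0:3 pp1:1 pp2:3 pp3:1 pp4:1
Op 6: write(P2, v1, 168). refcount(pp3)=1 -> write in place. 5 ppages; refcounts: pp0:3 pp1:1 pp2:3 pp3:1 pp4:1
Op 7: write(P1, v2, 109). refcount(pp2)=3>1 -> COPY to pp5. 6 ppages; refcounts: pp0:3 pp1:1 pp2:2 pp3:1 pp4:1 pp5:1
Op 8: fork(P2) -> P3. 6 ppages; refcounts: pp0:4 pp1:1 pp2:3 pp3:2 pp4:1 pp5:1

Answer: 6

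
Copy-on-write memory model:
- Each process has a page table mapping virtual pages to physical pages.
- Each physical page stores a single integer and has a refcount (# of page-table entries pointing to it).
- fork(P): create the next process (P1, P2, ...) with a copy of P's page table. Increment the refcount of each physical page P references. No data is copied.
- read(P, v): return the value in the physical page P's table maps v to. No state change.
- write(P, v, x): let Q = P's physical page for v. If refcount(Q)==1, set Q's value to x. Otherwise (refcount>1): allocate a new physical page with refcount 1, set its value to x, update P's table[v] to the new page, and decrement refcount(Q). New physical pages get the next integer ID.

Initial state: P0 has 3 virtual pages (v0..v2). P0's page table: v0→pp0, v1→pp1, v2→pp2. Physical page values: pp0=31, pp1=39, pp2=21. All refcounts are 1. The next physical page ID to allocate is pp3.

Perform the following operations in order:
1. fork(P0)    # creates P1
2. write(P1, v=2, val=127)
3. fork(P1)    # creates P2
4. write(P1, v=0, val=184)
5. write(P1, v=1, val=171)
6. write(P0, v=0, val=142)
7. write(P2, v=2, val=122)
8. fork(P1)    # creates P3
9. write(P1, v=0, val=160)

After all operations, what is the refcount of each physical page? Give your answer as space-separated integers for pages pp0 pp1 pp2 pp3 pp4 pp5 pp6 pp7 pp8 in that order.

Answer: 1 2 1 2 1 2 1 1 1

Derivation:
Op 1: fork(P0) -> P1. 3 ppages; refcounts: pp0:2 pp1:2 pp2:2
Op 2: write(P1, v2, 127). refcount(pp2)=2>1 -> COPY to pp3. 4 ppages; refcounts: pp0:2 pp1:2 pp2:1 pp3:1
Op 3: fork(P1) -> P2. 4 ppages; refcounts: pp0:3 pp1:3 pp2:1 pp3:2
Op 4: write(P1, v0, 184). refcount(pp0)=3>1 -> COPY to pp4. 5 ppages; refcounts: pp0:2 pp1:3 pp2:1 pp3:2 pp4:1
Op 5: write(P1, v1, 171). refcount(pp1)=3>1 -> COPY to pp5. 6 ppages; refcounts: pp0:2 pp1:2 pp2:1 pp3:2 pp4:1 pp5:1
Op 6: write(P0, v0, 142). refcount(pp0)=2>1 -> COPY to pp6. 7 ppages; refcounts: pp0:1 pp1:2 pp2:1 pp3:2 pp4:1 pp5:1 pp6:1
Op 7: write(P2, v2, 122). refcount(pp3)=2>1 -> COPY to pp7. 8 ppages; refcounts: pp0:1 pp1:2 pp2:1 pp3:1 pp4:1 pp5:1 pp6:1 pp7:1
Op 8: fork(P1) -> P3. 8 ppages; refcounts: pp0:1 pp1:2 pp2:1 pp3:2 pp4:2 pp5:2 pp6:1 pp7:1
Op 9: write(P1, v0, 160). refcount(pp4)=2>1 -> COPY to pp8. 9 ppages; refcounts: pp0:1 pp1:2 pp2:1 pp3:2 pp4:1 pp5:2 pp6:1 pp7:1 pp8:1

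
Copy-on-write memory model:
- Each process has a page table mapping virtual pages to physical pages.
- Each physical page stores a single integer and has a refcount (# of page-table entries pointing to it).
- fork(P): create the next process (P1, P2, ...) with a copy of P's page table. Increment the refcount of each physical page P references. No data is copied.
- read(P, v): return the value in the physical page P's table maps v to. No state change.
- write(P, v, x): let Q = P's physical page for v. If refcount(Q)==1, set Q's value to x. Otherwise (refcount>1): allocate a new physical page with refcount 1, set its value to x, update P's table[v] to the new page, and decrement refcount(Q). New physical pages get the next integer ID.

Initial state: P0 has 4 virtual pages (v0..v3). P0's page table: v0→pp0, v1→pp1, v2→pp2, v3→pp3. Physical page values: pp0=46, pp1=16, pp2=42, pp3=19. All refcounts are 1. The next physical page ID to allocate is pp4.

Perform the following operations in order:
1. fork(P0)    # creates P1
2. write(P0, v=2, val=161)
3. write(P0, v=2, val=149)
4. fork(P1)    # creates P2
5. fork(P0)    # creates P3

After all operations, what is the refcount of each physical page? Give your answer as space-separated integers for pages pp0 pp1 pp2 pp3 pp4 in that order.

Op 1: fork(P0) -> P1. 4 ppages; refcounts: pp0:2 pp1:2 pp2:2 pp3:2
Op 2: write(P0, v2, 161). refcount(pp2)=2>1 -> COPY to pp4. 5 ppages; refcounts: pp0:2 pp1:2 pp2:1 pp3:2 pp4:1
Op 3: write(P0, v2, 149). refcount(pp4)=1 -> write in place. 5 ppages; refcounts: pp0:2 pp1:2 pp2:1 pp3:2 pp4:1
Op 4: fork(P1) -> P2. 5 ppages; refcounts: pp0:3 pp1:3 pp2:2 pp3:3 pp4:1
Op 5: fork(P0) -> P3. 5 ppages; refcounts: pp0:4 pp1:4 pp2:2 pp3:4 pp4:2

Answer: 4 4 2 4 2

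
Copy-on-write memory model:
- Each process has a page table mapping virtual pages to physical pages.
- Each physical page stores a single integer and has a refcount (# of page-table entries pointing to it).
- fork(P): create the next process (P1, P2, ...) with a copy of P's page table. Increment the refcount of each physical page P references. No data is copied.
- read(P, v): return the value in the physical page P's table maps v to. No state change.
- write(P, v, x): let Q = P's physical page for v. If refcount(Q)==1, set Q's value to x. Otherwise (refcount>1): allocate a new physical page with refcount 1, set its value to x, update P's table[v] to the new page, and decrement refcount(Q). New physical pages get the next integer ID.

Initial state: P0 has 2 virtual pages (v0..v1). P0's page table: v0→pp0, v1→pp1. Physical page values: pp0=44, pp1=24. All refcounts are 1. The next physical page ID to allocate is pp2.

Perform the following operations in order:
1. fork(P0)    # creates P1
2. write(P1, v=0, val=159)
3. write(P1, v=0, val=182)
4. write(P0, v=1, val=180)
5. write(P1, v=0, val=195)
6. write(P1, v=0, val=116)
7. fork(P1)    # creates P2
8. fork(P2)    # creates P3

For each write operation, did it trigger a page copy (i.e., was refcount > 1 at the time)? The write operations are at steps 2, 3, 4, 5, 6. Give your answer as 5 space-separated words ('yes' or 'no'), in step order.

Op 1: fork(P0) -> P1. 2 ppages; refcounts: pp0:2 pp1:2
Op 2: write(P1, v0, 159). refcount(pp0)=2>1 -> COPY to pp2. 3 ppages; refcounts: pp0:1 pp1:2 pp2:1
Op 3: write(P1, v0, 182). refcount(pp2)=1 -> write in place. 3 ppages; refcounts: pp0:1 pp1:2 pp2:1
Op 4: write(P0, v1, 180). refcount(pp1)=2>1 -> COPY to pp3. 4 ppages; refcounts: pp0:1 pp1:1 pp2:1 pp3:1
Op 5: write(P1, v0, 195). refcount(pp2)=1 -> write in place. 4 ppages; refcounts: pp0:1 pp1:1 pp2:1 pp3:1
Op 6: write(P1, v0, 116). refcount(pp2)=1 -> write in place. 4 ppages; refcounts: pp0:1 pp1:1 pp2:1 pp3:1
Op 7: fork(P1) -> P2. 4 ppages; refcounts: pp0:1 pp1:2 pp2:2 pp3:1
Op 8: fork(P2) -> P3. 4 ppages; refcounts: pp0:1 pp1:3 pp2:3 pp3:1

yes no yes no no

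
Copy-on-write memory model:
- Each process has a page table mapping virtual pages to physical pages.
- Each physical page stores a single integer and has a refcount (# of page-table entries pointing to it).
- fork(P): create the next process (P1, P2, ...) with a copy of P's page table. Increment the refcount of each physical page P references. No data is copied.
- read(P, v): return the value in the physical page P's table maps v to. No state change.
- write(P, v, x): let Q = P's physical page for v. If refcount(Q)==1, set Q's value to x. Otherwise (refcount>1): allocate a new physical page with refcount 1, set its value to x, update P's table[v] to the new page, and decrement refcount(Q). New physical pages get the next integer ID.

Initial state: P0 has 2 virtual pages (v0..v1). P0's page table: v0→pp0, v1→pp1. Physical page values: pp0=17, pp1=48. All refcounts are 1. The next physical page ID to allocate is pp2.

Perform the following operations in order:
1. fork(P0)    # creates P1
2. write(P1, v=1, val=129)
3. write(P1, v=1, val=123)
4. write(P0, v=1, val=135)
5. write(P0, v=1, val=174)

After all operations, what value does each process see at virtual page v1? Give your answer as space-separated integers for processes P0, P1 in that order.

Op 1: fork(P0) -> P1. 2 ppages; refcounts: pp0:2 pp1:2
Op 2: write(P1, v1, 129). refcount(pp1)=2>1 -> COPY to pp2. 3 ppages; refcounts: pp0:2 pp1:1 pp2:1
Op 3: write(P1, v1, 123). refcount(pp2)=1 -> write in place. 3 ppages; refcounts: pp0:2 pp1:1 pp2:1
Op 4: write(P0, v1, 135). refcount(pp1)=1 -> write in place. 3 ppages; refcounts: pp0:2 pp1:1 pp2:1
Op 5: write(P0, v1, 174). refcount(pp1)=1 -> write in place. 3 ppages; refcounts: pp0:2 pp1:1 pp2:1
P0: v1 -> pp1 = 174
P1: v1 -> pp2 = 123

Answer: 174 123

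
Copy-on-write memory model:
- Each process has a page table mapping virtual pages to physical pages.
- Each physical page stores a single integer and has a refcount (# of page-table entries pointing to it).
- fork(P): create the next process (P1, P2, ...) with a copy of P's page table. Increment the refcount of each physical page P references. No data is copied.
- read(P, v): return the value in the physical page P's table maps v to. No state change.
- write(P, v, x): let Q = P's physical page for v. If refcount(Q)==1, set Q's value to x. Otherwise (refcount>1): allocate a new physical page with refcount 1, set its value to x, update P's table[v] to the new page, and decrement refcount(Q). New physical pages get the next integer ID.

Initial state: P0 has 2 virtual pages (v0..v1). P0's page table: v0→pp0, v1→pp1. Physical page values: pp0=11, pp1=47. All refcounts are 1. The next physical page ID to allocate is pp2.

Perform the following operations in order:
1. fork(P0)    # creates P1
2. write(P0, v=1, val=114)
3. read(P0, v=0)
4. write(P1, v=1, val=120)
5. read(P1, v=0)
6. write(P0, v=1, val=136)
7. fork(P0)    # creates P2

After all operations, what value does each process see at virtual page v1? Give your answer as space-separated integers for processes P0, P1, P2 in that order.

Op 1: fork(P0) -> P1. 2 ppages; refcounts: pp0:2 pp1:2
Op 2: write(P0, v1, 114). refcount(pp1)=2>1 -> COPY to pp2. 3 ppages; refcounts: pp0:2 pp1:1 pp2:1
Op 3: read(P0, v0) -> 11. No state change.
Op 4: write(P1, v1, 120). refcount(pp1)=1 -> write in place. 3 ppages; refcounts: pp0:2 pp1:1 pp2:1
Op 5: read(P1, v0) -> 11. No state change.
Op 6: write(P0, v1, 136). refcount(pp2)=1 -> write in place. 3 ppages; refcounts: pp0:2 pp1:1 pp2:1
Op 7: fork(P0) -> P2. 3 ppages; refcounts: pp0:3 pp1:1 pp2:2
P0: v1 -> pp2 = 136
P1: v1 -> pp1 = 120
P2: v1 -> pp2 = 136

Answer: 136 120 136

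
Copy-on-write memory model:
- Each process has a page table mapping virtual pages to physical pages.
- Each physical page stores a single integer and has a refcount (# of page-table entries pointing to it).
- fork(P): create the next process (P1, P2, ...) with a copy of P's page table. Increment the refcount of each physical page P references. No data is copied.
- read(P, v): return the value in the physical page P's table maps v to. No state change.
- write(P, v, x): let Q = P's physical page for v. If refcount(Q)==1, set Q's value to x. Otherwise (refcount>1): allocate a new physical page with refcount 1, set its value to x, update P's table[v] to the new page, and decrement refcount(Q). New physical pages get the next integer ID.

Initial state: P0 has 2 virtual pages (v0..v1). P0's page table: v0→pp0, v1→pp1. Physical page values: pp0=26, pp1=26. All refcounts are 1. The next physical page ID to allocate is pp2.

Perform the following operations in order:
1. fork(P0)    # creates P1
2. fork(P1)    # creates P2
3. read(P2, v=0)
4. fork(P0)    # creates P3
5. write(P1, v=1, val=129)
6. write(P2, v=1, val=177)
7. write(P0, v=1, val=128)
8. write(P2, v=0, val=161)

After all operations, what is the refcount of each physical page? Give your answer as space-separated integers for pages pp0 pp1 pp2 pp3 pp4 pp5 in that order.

Answer: 3 1 1 1 1 1

Derivation:
Op 1: fork(P0) -> P1. 2 ppages; refcounts: pp0:2 pp1:2
Op 2: fork(P1) -> P2. 2 ppages; refcounts: pp0:3 pp1:3
Op 3: read(P2, v0) -> 26. No state change.
Op 4: fork(P0) -> P3. 2 ppages; refcounts: pp0:4 pp1:4
Op 5: write(P1, v1, 129). refcount(pp1)=4>1 -> COPY to pp2. 3 ppages; refcounts: pp0:4 pp1:3 pp2:1
Op 6: write(P2, v1, 177). refcount(pp1)=3>1 -> COPY to pp3. 4 ppages; refcounts: pp0:4 pp1:2 pp2:1 pp3:1
Op 7: write(P0, v1, 128). refcount(pp1)=2>1 -> COPY to pp4. 5 ppages; refcounts: pp0:4 pp1:1 pp2:1 pp3:1 pp4:1
Op 8: write(P2, v0, 161). refcount(pp0)=4>1 -> COPY to pp5. 6 ppages; refcounts: pp0:3 pp1:1 pp2:1 pp3:1 pp4:1 pp5:1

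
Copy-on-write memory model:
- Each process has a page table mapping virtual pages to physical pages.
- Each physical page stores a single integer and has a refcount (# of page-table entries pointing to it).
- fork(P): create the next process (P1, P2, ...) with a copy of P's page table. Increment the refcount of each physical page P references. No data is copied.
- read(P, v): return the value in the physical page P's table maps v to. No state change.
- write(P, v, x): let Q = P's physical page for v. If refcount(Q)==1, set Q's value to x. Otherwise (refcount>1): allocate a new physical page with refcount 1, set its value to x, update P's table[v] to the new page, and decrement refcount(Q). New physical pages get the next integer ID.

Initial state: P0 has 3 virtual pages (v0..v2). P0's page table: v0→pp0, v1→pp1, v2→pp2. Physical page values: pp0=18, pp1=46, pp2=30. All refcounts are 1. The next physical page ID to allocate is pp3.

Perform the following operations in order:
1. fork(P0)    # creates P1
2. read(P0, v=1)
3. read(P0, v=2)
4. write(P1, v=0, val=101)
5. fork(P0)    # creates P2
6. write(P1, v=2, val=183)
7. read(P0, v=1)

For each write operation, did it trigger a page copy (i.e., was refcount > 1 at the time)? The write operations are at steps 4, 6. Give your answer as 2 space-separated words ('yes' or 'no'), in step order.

Op 1: fork(P0) -> P1. 3 ppages; refcounts: pp0:2 pp1:2 pp2:2
Op 2: read(P0, v1) -> 46. No state change.
Op 3: read(P0, v2) -> 30. No state change.
Op 4: write(P1, v0, 101). refcount(pp0)=2>1 -> COPY to pp3. 4 ppages; refcounts: pp0:1 pp1:2 pp2:2 pp3:1
Op 5: fork(P0) -> P2. 4 ppages; refcounts: pp0:2 pp1:3 pp2:3 pp3:1
Op 6: write(P1, v2, 183). refcount(pp2)=3>1 -> COPY to pp4. 5 ppages; refcounts: pp0:2 pp1:3 pp2:2 pp3:1 pp4:1
Op 7: read(P0, v1) -> 46. No state change.

yes yes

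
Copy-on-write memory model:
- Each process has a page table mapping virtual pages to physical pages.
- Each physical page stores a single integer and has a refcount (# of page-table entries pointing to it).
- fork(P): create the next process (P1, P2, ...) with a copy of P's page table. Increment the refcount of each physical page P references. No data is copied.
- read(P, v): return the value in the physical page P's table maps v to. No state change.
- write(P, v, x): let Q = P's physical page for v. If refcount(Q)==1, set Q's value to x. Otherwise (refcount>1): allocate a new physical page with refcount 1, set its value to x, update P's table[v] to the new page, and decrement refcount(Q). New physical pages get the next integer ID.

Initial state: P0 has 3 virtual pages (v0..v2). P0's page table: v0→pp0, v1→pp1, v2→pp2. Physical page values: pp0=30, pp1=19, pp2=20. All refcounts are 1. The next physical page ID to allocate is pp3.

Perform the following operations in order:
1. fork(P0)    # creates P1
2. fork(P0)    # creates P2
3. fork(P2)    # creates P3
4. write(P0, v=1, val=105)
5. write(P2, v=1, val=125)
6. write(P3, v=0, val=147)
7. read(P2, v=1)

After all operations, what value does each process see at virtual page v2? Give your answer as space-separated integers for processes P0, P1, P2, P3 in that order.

Op 1: fork(P0) -> P1. 3 ppages; refcounts: pp0:2 pp1:2 pp2:2
Op 2: fork(P0) -> P2. 3 ppages; refcounts: pp0:3 pp1:3 pp2:3
Op 3: fork(P2) -> P3. 3 ppages; refcounts: pp0:4 pp1:4 pp2:4
Op 4: write(P0, v1, 105). refcount(pp1)=4>1 -> COPY to pp3. 4 ppages; refcounts: pp0:4 pp1:3 pp2:4 pp3:1
Op 5: write(P2, v1, 125). refcount(pp1)=3>1 -> COPY to pp4. 5 ppages; refcounts: pp0:4 pp1:2 pp2:4 pp3:1 pp4:1
Op 6: write(P3, v0, 147). refcount(pp0)=4>1 -> COPY to pp5. 6 ppages; refcounts: pp0:3 pp1:2 pp2:4 pp3:1 pp4:1 pp5:1
Op 7: read(P2, v1) -> 125. No state change.
P0: v2 -> pp2 = 20
P1: v2 -> pp2 = 20
P2: v2 -> pp2 = 20
P3: v2 -> pp2 = 20

Answer: 20 20 20 20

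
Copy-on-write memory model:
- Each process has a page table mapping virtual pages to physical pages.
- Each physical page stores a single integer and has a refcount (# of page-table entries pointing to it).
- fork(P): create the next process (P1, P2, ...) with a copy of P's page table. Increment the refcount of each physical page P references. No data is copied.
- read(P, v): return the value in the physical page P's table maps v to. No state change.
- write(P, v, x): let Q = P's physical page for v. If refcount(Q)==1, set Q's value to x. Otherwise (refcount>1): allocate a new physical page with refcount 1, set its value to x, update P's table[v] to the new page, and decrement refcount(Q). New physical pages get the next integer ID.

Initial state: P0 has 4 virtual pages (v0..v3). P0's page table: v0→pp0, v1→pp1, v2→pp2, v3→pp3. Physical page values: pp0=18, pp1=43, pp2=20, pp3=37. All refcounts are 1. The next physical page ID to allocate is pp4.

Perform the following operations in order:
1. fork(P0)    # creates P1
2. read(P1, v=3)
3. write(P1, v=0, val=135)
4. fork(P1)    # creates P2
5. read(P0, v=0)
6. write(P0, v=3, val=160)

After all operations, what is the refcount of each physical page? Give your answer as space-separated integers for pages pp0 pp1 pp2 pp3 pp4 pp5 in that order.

Answer: 1 3 3 2 2 1

Derivation:
Op 1: fork(P0) -> P1. 4 ppages; refcounts: pp0:2 pp1:2 pp2:2 pp3:2
Op 2: read(P1, v3) -> 37. No state change.
Op 3: write(P1, v0, 135). refcount(pp0)=2>1 -> COPY to pp4. 5 ppages; refcounts: pp0:1 pp1:2 pp2:2 pp3:2 pp4:1
Op 4: fork(P1) -> P2. 5 ppages; refcounts: pp0:1 pp1:3 pp2:3 pp3:3 pp4:2
Op 5: read(P0, v0) -> 18. No state change.
Op 6: write(P0, v3, 160). refcount(pp3)=3>1 -> COPY to pp5. 6 ppages; refcounts: pp0:1 pp1:3 pp2:3 pp3:2 pp4:2 pp5:1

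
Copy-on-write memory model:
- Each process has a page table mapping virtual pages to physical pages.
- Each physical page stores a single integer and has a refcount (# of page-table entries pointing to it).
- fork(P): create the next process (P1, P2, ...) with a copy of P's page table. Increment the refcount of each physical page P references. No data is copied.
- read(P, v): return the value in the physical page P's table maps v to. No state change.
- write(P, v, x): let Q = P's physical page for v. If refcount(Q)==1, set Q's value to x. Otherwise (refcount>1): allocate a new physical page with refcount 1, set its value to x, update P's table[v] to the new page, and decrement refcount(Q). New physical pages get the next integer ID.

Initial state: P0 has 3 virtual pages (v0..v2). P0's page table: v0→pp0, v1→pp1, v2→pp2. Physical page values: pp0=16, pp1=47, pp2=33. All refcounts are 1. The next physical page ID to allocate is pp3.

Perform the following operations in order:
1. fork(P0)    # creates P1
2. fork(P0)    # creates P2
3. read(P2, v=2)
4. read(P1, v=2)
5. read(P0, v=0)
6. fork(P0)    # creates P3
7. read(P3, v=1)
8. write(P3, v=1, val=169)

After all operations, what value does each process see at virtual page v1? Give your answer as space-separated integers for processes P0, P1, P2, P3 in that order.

Op 1: fork(P0) -> P1. 3 ppages; refcounts: pp0:2 pp1:2 pp2:2
Op 2: fork(P0) -> P2. 3 ppages; refcounts: pp0:3 pp1:3 pp2:3
Op 3: read(P2, v2) -> 33. No state change.
Op 4: read(P1, v2) -> 33. No state change.
Op 5: read(P0, v0) -> 16. No state change.
Op 6: fork(P0) -> P3. 3 ppages; refcounts: pp0:4 pp1:4 pp2:4
Op 7: read(P3, v1) -> 47. No state change.
Op 8: write(P3, v1, 169). refcount(pp1)=4>1 -> COPY to pp3. 4 ppages; refcounts: pp0:4 pp1:3 pp2:4 pp3:1
P0: v1 -> pp1 = 47
P1: v1 -> pp1 = 47
P2: v1 -> pp1 = 47
P3: v1 -> pp3 = 169

Answer: 47 47 47 169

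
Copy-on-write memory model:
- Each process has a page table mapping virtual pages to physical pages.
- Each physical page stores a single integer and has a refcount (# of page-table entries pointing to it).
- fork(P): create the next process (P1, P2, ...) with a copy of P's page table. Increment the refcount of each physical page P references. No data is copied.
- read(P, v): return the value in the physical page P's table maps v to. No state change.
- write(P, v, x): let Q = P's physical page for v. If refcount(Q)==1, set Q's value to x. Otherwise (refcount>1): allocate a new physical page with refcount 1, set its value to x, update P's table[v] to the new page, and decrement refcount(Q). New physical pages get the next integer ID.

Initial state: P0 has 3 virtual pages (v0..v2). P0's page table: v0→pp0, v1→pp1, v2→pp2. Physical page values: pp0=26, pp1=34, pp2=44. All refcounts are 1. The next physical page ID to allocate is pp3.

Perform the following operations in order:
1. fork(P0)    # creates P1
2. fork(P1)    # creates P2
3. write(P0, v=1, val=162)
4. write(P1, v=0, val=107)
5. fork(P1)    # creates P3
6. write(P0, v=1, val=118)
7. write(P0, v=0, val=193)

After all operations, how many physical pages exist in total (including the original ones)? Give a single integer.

Answer: 6

Derivation:
Op 1: fork(P0) -> P1. 3 ppages; refcounts: pp0:2 pp1:2 pp2:2
Op 2: fork(P1) -> P2. 3 ppages; refcounts: pp0:3 pp1:3 pp2:3
Op 3: write(P0, v1, 162). refcount(pp1)=3>1 -> COPY to pp3. 4 ppages; refcounts: pp0:3 pp1:2 pp2:3 pp3:1
Op 4: write(P1, v0, 107). refcount(pp0)=3>1 -> COPY to pp4. 5 ppages; refcounts: pp0:2 pp1:2 pp2:3 pp3:1 pp4:1
Op 5: fork(P1) -> P3. 5 ppages; refcounts: pp0:2 pp1:3 pp2:4 pp3:1 pp4:2
Op 6: write(P0, v1, 118). refcount(pp3)=1 -> write in place. 5 ppages; refcounts: pp0:2 pp1:3 pp2:4 pp3:1 pp4:2
Op 7: write(P0, v0, 193). refcount(pp0)=2>1 -> COPY to pp5. 6 ppages; refcounts: pp0:1 pp1:3 pp2:4 pp3:1 pp4:2 pp5:1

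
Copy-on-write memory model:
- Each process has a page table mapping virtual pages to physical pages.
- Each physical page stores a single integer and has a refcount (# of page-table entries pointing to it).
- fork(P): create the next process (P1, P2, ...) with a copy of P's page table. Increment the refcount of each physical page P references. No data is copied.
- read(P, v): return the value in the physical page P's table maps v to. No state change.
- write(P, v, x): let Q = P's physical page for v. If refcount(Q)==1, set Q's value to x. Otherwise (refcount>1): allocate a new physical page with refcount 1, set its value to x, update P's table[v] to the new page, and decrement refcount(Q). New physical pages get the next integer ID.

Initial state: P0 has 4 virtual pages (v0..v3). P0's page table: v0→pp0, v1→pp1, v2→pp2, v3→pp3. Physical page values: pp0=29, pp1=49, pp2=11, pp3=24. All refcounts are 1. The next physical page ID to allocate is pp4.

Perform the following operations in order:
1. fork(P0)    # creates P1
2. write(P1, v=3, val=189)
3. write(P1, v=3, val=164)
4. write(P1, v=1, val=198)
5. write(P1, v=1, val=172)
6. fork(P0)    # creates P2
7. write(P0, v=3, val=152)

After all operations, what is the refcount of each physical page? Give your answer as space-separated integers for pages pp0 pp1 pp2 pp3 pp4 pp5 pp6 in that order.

Answer: 3 2 3 1 1 1 1

Derivation:
Op 1: fork(P0) -> P1. 4 ppages; refcounts: pp0:2 pp1:2 pp2:2 pp3:2
Op 2: write(P1, v3, 189). refcount(pp3)=2>1 -> COPY to pp4. 5 ppages; refcounts: pp0:2 pp1:2 pp2:2 pp3:1 pp4:1
Op 3: write(P1, v3, 164). refcount(pp4)=1 -> write in place. 5 ppages; refcounts: pp0:2 pp1:2 pp2:2 pp3:1 pp4:1
Op 4: write(P1, v1, 198). refcount(pp1)=2>1 -> COPY to pp5. 6 ppages; refcounts: pp0:2 pp1:1 pp2:2 pp3:1 pp4:1 pp5:1
Op 5: write(P1, v1, 172). refcount(pp5)=1 -> write in place. 6 ppages; refcounts: pp0:2 pp1:1 pp2:2 pp3:1 pp4:1 pp5:1
Op 6: fork(P0) -> P2. 6 ppages; refcounts: pp0:3 pp1:2 pp2:3 pp3:2 pp4:1 pp5:1
Op 7: write(P0, v3, 152). refcount(pp3)=2>1 -> COPY to pp6. 7 ppages; refcounts: pp0:3 pp1:2 pp2:3 pp3:1 pp4:1 pp5:1 pp6:1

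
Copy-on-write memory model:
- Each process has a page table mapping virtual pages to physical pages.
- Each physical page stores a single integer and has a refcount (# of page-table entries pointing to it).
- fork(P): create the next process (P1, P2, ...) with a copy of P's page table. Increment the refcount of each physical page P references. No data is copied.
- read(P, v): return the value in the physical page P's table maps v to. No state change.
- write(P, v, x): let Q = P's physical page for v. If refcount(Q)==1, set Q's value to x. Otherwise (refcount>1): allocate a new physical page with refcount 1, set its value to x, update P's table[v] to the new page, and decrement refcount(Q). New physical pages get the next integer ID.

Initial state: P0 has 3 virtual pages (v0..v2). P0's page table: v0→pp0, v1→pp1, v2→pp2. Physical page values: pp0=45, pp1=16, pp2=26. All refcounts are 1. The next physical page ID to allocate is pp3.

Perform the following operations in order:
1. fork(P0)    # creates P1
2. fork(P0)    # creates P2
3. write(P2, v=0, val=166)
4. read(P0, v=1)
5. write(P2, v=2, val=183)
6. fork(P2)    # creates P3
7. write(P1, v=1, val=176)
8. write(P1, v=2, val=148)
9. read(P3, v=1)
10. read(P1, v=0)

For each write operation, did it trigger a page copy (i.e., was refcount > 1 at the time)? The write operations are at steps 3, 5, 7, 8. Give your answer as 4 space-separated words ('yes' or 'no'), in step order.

Op 1: fork(P0) -> P1. 3 ppages; refcounts: pp0:2 pp1:2 pp2:2
Op 2: fork(P0) -> P2. 3 ppages; refcounts: pp0:3 pp1:3 pp2:3
Op 3: write(P2, v0, 166). refcount(pp0)=3>1 -> COPY to pp3. 4 ppages; refcounts: pp0:2 pp1:3 pp2:3 pp3:1
Op 4: read(P0, v1) -> 16. No state change.
Op 5: write(P2, v2, 183). refcount(pp2)=3>1 -> COPY to pp4. 5 ppages; refcounts: pp0:2 pp1:3 pp2:2 pp3:1 pp4:1
Op 6: fork(P2) -> P3. 5 ppages; refcounts: pp0:2 pp1:4 pp2:2 pp3:2 pp4:2
Op 7: write(P1, v1, 176). refcount(pp1)=4>1 -> COPY to pp5. 6 ppages; refcounts: pp0:2 pp1:3 pp2:2 pp3:2 pp4:2 pp5:1
Op 8: write(P1, v2, 148). refcount(pp2)=2>1 -> COPY to pp6. 7 ppages; refcounts: pp0:2 pp1:3 pp2:1 pp3:2 pp4:2 pp5:1 pp6:1
Op 9: read(P3, v1) -> 16. No state change.
Op 10: read(P1, v0) -> 45. No state change.

yes yes yes yes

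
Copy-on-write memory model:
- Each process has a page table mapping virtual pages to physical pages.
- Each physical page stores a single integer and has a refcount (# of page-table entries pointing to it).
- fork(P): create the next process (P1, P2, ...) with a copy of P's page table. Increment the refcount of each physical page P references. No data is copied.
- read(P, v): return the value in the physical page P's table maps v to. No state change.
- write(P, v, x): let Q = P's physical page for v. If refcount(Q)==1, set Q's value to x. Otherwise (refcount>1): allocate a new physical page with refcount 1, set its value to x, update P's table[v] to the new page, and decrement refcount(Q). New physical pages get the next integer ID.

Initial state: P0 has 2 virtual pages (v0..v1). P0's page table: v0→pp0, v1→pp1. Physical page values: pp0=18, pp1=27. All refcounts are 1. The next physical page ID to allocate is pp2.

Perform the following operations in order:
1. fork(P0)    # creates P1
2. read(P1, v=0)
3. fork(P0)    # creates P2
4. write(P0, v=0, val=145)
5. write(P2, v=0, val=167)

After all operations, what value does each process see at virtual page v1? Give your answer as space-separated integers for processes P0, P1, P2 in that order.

Answer: 27 27 27

Derivation:
Op 1: fork(P0) -> P1. 2 ppages; refcounts: pp0:2 pp1:2
Op 2: read(P1, v0) -> 18. No state change.
Op 3: fork(P0) -> P2. 2 ppages; refcounts: pp0:3 pp1:3
Op 4: write(P0, v0, 145). refcount(pp0)=3>1 -> COPY to pp2. 3 ppages; refcounts: pp0:2 pp1:3 pp2:1
Op 5: write(P2, v0, 167). refcount(pp0)=2>1 -> COPY to pp3. 4 ppages; refcounts: pp0:1 pp1:3 pp2:1 pp3:1
P0: v1 -> pp1 = 27
P1: v1 -> pp1 = 27
P2: v1 -> pp1 = 27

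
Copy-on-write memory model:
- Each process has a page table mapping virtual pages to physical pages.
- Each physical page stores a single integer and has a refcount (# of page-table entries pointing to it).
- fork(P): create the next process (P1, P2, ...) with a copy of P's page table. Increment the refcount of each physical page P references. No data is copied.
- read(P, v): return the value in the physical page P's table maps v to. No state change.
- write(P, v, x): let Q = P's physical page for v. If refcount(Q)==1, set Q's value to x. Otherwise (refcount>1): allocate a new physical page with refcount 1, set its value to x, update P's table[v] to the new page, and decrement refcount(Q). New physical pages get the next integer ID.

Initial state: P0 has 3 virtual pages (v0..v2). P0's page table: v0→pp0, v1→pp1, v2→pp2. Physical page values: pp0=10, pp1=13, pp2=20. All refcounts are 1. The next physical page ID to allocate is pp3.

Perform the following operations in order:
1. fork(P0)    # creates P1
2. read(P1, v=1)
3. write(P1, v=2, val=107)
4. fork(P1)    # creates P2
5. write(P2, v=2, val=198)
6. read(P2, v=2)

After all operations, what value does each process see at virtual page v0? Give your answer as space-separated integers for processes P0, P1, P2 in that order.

Op 1: fork(P0) -> P1. 3 ppages; refcounts: pp0:2 pp1:2 pp2:2
Op 2: read(P1, v1) -> 13. No state change.
Op 3: write(P1, v2, 107). refcount(pp2)=2>1 -> COPY to pp3. 4 ppages; refcounts: pp0:2 pp1:2 pp2:1 pp3:1
Op 4: fork(P1) -> P2. 4 ppages; refcounts: pp0:3 pp1:3 pp2:1 pp3:2
Op 5: write(P2, v2, 198). refcount(pp3)=2>1 -> COPY to pp4. 5 ppages; refcounts: pp0:3 pp1:3 pp2:1 pp3:1 pp4:1
Op 6: read(P2, v2) -> 198. No state change.
P0: v0 -> pp0 = 10
P1: v0 -> pp0 = 10
P2: v0 -> pp0 = 10

Answer: 10 10 10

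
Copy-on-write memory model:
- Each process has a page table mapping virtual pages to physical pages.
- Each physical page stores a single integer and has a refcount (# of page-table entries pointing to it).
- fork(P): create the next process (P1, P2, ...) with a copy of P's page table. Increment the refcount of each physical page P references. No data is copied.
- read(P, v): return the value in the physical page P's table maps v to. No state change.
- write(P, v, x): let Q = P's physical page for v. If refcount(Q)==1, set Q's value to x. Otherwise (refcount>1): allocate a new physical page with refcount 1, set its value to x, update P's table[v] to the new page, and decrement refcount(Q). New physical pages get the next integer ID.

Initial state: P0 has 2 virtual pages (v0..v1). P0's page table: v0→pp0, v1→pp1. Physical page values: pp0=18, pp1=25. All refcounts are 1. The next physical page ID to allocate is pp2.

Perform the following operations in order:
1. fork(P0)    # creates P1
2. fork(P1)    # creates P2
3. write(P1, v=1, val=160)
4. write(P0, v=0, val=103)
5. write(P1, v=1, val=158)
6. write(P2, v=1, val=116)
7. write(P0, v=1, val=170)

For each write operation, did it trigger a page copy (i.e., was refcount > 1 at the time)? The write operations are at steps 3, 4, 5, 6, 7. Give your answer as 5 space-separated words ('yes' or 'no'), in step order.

Op 1: fork(P0) -> P1. 2 ppages; refcounts: pp0:2 pp1:2
Op 2: fork(P1) -> P2. 2 ppages; refcounts: pp0:3 pp1:3
Op 3: write(P1, v1, 160). refcount(pp1)=3>1 -> COPY to pp2. 3 ppages; refcounts: pp0:3 pp1:2 pp2:1
Op 4: write(P0, v0, 103). refcount(pp0)=3>1 -> COPY to pp3. 4 ppages; refcounts: pp0:2 pp1:2 pp2:1 pp3:1
Op 5: write(P1, v1, 158). refcount(pp2)=1 -> write in place. 4 ppages; refcounts: pp0:2 pp1:2 pp2:1 pp3:1
Op 6: write(P2, v1, 116). refcount(pp1)=2>1 -> COPY to pp4. 5 ppages; refcounts: pp0:2 pp1:1 pp2:1 pp3:1 pp4:1
Op 7: write(P0, v1, 170). refcount(pp1)=1 -> write in place. 5 ppages; refcounts: pp0:2 pp1:1 pp2:1 pp3:1 pp4:1

yes yes no yes no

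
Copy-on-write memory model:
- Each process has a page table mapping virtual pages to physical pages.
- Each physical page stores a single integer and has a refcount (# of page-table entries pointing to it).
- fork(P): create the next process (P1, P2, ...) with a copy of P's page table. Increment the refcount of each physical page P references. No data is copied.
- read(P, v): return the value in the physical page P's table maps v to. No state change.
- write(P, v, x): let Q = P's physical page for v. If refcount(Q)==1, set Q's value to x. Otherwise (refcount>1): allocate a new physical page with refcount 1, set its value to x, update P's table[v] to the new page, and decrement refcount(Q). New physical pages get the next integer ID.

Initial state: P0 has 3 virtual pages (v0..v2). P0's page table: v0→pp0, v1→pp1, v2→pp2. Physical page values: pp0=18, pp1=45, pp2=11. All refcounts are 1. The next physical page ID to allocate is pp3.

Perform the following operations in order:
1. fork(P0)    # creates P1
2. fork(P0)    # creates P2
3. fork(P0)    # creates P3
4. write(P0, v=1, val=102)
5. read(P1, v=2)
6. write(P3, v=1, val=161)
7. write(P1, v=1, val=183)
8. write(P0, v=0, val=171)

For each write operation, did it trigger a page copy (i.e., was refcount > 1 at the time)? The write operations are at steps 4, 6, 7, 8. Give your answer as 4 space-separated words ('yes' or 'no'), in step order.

Op 1: fork(P0) -> P1. 3 ppages; refcounts: pp0:2 pp1:2 pp2:2
Op 2: fork(P0) -> P2. 3 ppages; refcounts: pp0:3 pp1:3 pp2:3
Op 3: fork(P0) -> P3. 3 ppages; refcounts: pp0:4 pp1:4 pp2:4
Op 4: write(P0, v1, 102). refcount(pp1)=4>1 -> COPY to pp3. 4 ppages; refcounts: pp0:4 pp1:3 pp2:4 pp3:1
Op 5: read(P1, v2) -> 11. No state change.
Op 6: write(P3, v1, 161). refcount(pp1)=3>1 -> COPY to pp4. 5 ppages; refcounts: pp0:4 pp1:2 pp2:4 pp3:1 pp4:1
Op 7: write(P1, v1, 183). refcount(pp1)=2>1 -> COPY to pp5. 6 ppages; refcounts: pp0:4 pp1:1 pp2:4 pp3:1 pp4:1 pp5:1
Op 8: write(P0, v0, 171). refcount(pp0)=4>1 -> COPY to pp6. 7 ppages; refcounts: pp0:3 pp1:1 pp2:4 pp3:1 pp4:1 pp5:1 pp6:1

yes yes yes yes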